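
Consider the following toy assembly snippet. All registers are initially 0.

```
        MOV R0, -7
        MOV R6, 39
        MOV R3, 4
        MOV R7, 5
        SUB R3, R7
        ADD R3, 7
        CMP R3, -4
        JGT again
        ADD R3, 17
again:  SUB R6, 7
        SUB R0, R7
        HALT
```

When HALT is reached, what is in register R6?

32

R0=-7
R6=39
R3=4
R7=5
R3=4-5=-1
R3=(-1)+7=6
CMP R3, -4  (cmp 6,-4)
JGT again: taken
R6=39-7=32
R0=(-7)-5=-12
halt.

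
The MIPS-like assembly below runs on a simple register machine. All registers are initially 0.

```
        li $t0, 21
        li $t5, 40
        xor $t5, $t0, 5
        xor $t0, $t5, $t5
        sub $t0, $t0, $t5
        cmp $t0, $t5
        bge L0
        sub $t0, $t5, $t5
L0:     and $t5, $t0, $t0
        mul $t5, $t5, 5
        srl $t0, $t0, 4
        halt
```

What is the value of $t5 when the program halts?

0

after li $t0, 21: $t0=21
after li $t5, 40: $t5=40
after xor $t5, $t0, 5: $t5=21^5=16
after xor $t0, $t5, $t5: $t0=16^16=0
after sub $t0, $t0, $t5: $t0=0-16=-16
cmp $t0, $t5  (cmp -16,16)
bge L0: not taken
after sub $t0, $t5, $t5: $t0=16-16=0
after and $t5, $t0, $t0: $t5=0&0=0
after mul $t5, $t5, 5: $t5=0*5=0
after srl $t0, $t0, 4: $t0=0>>4=0
halt.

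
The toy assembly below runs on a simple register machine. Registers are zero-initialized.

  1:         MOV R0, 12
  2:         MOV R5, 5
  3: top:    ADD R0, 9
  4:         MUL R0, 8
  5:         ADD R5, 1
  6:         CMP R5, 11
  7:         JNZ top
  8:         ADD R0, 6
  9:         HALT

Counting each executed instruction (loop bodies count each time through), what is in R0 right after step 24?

MOV R0, 12 → R0=12
MOV R5, 5 → R5=5
ADD R0, 9 → R0=12+9=21
MUL R0, 8 → R0=21*8=168
ADD R5, 1 → R5=5+1=6
CMP R5, 11  (cmp 6,11)
JNZ top: taken
ADD R0, 9 → R0=168+9=177
MUL R0, 8 → R0=177*8=1416
ADD R5, 1 → R5=6+1=7
CMP R5, 11  (cmp 7,11)
JNZ top: taken
ADD R0, 9 → R0=1416+9=1425
MUL R0, 8 → R0=1425*8=11400
ADD R5, 1 → R5=7+1=8
CMP R5, 11  (cmp 8,11)
JNZ top: taken
ADD R0, 9 → R0=11400+9=11409
MUL R0, 8 → R0=11409*8=91272
ADD R5, 1 → R5=8+1=9
CMP R5, 11  (cmp 9,11)
JNZ top: taken
ADD R0, 9 → R0=91272+9=91281
MUL R0, 8 → R0=91281*8=730248
After step 24: R0 = 730248.

730248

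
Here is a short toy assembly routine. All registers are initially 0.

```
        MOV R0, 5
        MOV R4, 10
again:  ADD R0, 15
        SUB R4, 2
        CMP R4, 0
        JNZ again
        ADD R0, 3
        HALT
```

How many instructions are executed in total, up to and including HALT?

MOV R0, 5 → R0=5
MOV R4, 10 → R4=10
ADD R0, 15 → R0=5+15=20
SUB R4, 2 → R4=10-2=8
CMP R4, 0  (cmp 8,0)
JNZ again: taken
ADD R0, 15 → R0=20+15=35
SUB R4, 2 → R4=8-2=6
CMP R4, 0  (cmp 6,0)
JNZ again: taken
ADD R0, 15 → R0=35+15=50
SUB R4, 2 → R4=6-2=4
CMP R4, 0  (cmp 4,0)
JNZ again: taken
ADD R0, 15 → R0=50+15=65
SUB R4, 2 → R4=4-2=2
CMP R4, 0  (cmp 2,0)
JNZ again: taken
ADD R0, 15 → R0=65+15=80
SUB R4, 2 → R4=2-2=0
CMP R4, 0  (cmp 0,0)
JNZ again: not taken
ADD R0, 3 → R0=80+3=83
halt.
Total executed instructions: 24.

24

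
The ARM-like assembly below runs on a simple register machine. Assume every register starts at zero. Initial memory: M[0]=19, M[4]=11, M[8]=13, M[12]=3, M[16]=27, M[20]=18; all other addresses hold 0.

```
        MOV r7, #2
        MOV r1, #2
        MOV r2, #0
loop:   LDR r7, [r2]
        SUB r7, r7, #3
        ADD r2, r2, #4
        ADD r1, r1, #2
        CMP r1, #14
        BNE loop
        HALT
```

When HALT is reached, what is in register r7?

after MOV r7, #2: r7=2
after MOV r1, #2: r1=2
after MOV r2, #0: r2=0
after LDR r7, [r2]: r7=M[0]=19
after SUB r7, r7, #3: r7=19-3=16
after ADD r2, r2, #4: r2=0+4=4
after ADD r1, r1, #2: r1=2+2=4
CMP r1, #14  (cmp 4,14)
BNE loop: taken
after LDR r7, [r2]: r7=M[4]=11
after SUB r7, r7, #3: r7=11-3=8
after ADD r2, r2, #4: r2=4+4=8
after ADD r1, r1, #2: r1=4+2=6
CMP r1, #14  (cmp 6,14)
BNE loop: taken
after LDR r7, [r2]: r7=M[8]=13
after SUB r7, r7, #3: r7=13-3=10
after ADD r2, r2, #4: r2=8+4=12
after ADD r1, r1, #2: r1=6+2=8
CMP r1, #14  (cmp 8,14)
BNE loop: taken
after LDR r7, [r2]: r7=M[12]=3
after SUB r7, r7, #3: r7=3-3=0
after ADD r2, r2, #4: r2=12+4=16
after ADD r1, r1, #2: r1=8+2=10
CMP r1, #14  (cmp 10,14)
BNE loop: taken
after LDR r7, [r2]: r7=M[16]=27
after SUB r7, r7, #3: r7=27-3=24
after ADD r2, r2, #4: r2=16+4=20
after ADD r1, r1, #2: r1=10+2=12
CMP r1, #14  (cmp 12,14)
BNE loop: taken
after LDR r7, [r2]: r7=M[20]=18
after SUB r7, r7, #3: r7=18-3=15
after ADD r2, r2, #4: r2=20+4=24
after ADD r1, r1, #2: r1=12+2=14
CMP r1, #14  (cmp 14,14)
BNE loop: not taken
halt.

15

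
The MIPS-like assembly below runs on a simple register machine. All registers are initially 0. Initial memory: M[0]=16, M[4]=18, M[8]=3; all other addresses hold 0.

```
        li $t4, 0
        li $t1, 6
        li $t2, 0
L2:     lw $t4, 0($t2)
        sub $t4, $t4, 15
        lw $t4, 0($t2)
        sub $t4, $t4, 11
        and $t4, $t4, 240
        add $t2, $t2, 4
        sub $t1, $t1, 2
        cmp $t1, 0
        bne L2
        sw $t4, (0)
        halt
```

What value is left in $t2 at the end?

12

li $t4, 0 → $t4=0
li $t1, 6 → $t1=6
li $t2, 0 → $t2=0
lw $t4, 0($t2) → $t4=M[0]=16
sub $t4, $t4, 15 → $t4=16-15=1
lw $t4, 0($t2) → $t4=M[0]=16
sub $t4, $t4, 11 → $t4=16-11=5
and $t4, $t4, 240 → $t4=5&240=0
add $t2, $t2, 4 → $t2=0+4=4
sub $t1, $t1, 2 → $t1=6-2=4
cmp $t1, 0  (cmp 4,0)
bne L2: taken
lw $t4, 0($t2) → $t4=M[4]=18
sub $t4, $t4, 15 → $t4=18-15=3
lw $t4, 0($t2) → $t4=M[4]=18
sub $t4, $t4, 11 → $t4=18-11=7
and $t4, $t4, 240 → $t4=7&240=0
add $t2, $t2, 4 → $t2=4+4=8
sub $t1, $t1, 2 → $t1=4-2=2
cmp $t1, 0  (cmp 2,0)
bne L2: taken
lw $t4, 0($t2) → $t4=M[8]=3
sub $t4, $t4, 15 → $t4=3-15=-12
lw $t4, 0($t2) → $t4=M[8]=3
sub $t4, $t4, 11 → $t4=3-11=-8
and $t4, $t4, 240 → $t4=(-8)&240=240
add $t2, $t2, 4 → $t2=8+4=12
sub $t1, $t1, 2 → $t1=2-2=0
cmp $t1, 0  (cmp 0,0)
bne L2: not taken
sw $t4, (0) → M[0]=240
halt.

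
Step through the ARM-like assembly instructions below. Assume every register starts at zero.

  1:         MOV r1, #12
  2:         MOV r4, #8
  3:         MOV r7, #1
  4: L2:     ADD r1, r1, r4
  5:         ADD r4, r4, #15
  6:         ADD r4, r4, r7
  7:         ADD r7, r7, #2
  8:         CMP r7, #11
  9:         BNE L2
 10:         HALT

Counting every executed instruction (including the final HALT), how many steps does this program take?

r1=12
r4=8
r7=1
r1=12+8=20
r4=8+15=23
r4=23+1=24
r7=1+2=3
CMP r7, #11  (cmp 3,11)
BNE L2: taken
r1=20+24=44
r4=24+15=39
r4=39+3=42
r7=3+2=5
CMP r7, #11  (cmp 5,11)
BNE L2: taken
r1=44+42=86
r4=42+15=57
r4=57+5=62
r7=5+2=7
CMP r7, #11  (cmp 7,11)
BNE L2: taken
r1=86+62=148
r4=62+15=77
r4=77+7=84
r7=7+2=9
CMP r7, #11  (cmp 9,11)
BNE L2: taken
r1=148+84=232
r4=84+15=99
r4=99+9=108
r7=9+2=11
CMP r7, #11  (cmp 11,11)
BNE L2: not taken
halt.
Total executed instructions: 34.

34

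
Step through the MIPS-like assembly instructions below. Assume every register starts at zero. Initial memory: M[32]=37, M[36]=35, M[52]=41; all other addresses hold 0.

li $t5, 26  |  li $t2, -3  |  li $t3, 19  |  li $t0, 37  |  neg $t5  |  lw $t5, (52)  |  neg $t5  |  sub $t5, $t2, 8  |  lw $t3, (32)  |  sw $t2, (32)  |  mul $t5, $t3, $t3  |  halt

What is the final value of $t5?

$t5=26
$t2=-3
$t3=19
$t0=37
$t5=-(26)=-26
$t5=M[52]=41
$t5=-(41)=-41
$t5=(-3)-8=-11
$t3=M[32]=37
sw $t2, (32) → M[32]=-3
$t5=37*37=1369
halt.

1369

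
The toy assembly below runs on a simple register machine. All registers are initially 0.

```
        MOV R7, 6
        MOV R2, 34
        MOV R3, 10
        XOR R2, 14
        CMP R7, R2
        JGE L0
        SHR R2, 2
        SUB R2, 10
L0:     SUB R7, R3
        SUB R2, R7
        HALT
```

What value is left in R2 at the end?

5

MOV R7, 6 → R7=6
MOV R2, 34 → R2=34
MOV R3, 10 → R3=10
XOR R2, 14 → R2=34^14=44
CMP R7, R2  (cmp 6,44)
JGE L0: not taken
SHR R2, 2 → R2=44>>2=11
SUB R2, 10 → R2=11-10=1
SUB R7, R3 → R7=6-10=-4
SUB R2, R7 → R2=1-(-4)=5
halt.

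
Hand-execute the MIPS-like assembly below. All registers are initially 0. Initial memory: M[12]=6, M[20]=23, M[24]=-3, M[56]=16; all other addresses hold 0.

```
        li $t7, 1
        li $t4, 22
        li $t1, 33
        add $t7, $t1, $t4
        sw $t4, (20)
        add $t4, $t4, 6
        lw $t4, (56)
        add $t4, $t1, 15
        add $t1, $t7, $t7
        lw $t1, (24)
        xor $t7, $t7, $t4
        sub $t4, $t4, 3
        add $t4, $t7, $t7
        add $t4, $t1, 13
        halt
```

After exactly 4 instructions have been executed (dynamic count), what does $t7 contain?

55

li $t7, 1 → $t7=1
li $t4, 22 → $t4=22
li $t1, 33 → $t1=33
add $t7, $t1, $t4 → $t7=33+22=55
After step 4: $t7 = 55.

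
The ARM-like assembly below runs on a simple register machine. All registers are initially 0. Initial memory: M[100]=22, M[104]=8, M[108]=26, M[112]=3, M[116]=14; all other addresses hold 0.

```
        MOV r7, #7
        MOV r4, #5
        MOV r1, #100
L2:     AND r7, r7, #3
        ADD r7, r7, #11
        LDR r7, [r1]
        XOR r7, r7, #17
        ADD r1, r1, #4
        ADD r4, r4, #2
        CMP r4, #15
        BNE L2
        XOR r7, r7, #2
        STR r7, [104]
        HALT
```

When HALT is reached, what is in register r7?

29

r7=7
r4=5
r1=100
r7=7&3=3
r7=3+11=14
r7=M[100]=22
r7=22^17=7
r1=100+4=104
r4=5+2=7
CMP r4, #15  (cmp 7,15)
BNE L2: taken
r7=7&3=3
r7=3+11=14
r7=M[104]=8
r7=8^17=25
r1=104+4=108
r4=7+2=9
CMP r4, #15  (cmp 9,15)
BNE L2: taken
r7=25&3=1
r7=1+11=12
r7=M[108]=26
r7=26^17=11
r1=108+4=112
r4=9+2=11
CMP r4, #15  (cmp 11,15)
BNE L2: taken
r7=11&3=3
r7=3+11=14
r7=M[112]=3
r7=3^17=18
r1=112+4=116
r4=11+2=13
CMP r4, #15  (cmp 13,15)
BNE L2: taken
r7=18&3=2
r7=2+11=13
r7=M[116]=14
r7=14^17=31
r1=116+4=120
r4=13+2=15
CMP r4, #15  (cmp 15,15)
BNE L2: not taken
r7=31^2=29
STR r7, [104] → M[104]=29
halt.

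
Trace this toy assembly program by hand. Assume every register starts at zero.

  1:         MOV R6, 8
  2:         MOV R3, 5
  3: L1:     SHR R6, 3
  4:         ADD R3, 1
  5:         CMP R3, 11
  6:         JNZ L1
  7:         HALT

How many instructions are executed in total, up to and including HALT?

MOV R6, 8 → R6=8
MOV R3, 5 → R3=5
SHR R6, 3 → R6=8>>3=1
ADD R3, 1 → R3=5+1=6
CMP R3, 11  (cmp 6,11)
JNZ L1: taken
SHR R6, 3 → R6=1>>3=0
ADD R3, 1 → R3=6+1=7
CMP R3, 11  (cmp 7,11)
JNZ L1: taken
SHR R6, 3 → R6=0>>3=0
ADD R3, 1 → R3=7+1=8
CMP R3, 11  (cmp 8,11)
JNZ L1: taken
SHR R6, 3 → R6=0>>3=0
ADD R3, 1 → R3=8+1=9
CMP R3, 11  (cmp 9,11)
JNZ L1: taken
SHR R6, 3 → R6=0>>3=0
ADD R3, 1 → R3=9+1=10
CMP R3, 11  (cmp 10,11)
JNZ L1: taken
SHR R6, 3 → R6=0>>3=0
ADD R3, 1 → R3=10+1=11
CMP R3, 11  (cmp 11,11)
JNZ L1: not taken
halt.
Total executed instructions: 27.

27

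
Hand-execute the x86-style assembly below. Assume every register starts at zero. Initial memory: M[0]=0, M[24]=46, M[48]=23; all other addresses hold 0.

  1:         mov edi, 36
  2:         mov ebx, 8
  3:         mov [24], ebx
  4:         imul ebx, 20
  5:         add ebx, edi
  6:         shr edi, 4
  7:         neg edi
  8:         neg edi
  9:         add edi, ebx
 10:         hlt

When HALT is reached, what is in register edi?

mov edi, 36 → edi=36
mov ebx, 8 → ebx=8
mov [24], ebx → M[24]=8
imul ebx, 20 → ebx=8*20=160
add ebx, edi → ebx=160+36=196
shr edi, 4 → edi=36>>4=2
neg edi → edi=-(2)=-2
neg edi → edi=-(-2)=2
add edi, ebx → edi=2+196=198
halt.

198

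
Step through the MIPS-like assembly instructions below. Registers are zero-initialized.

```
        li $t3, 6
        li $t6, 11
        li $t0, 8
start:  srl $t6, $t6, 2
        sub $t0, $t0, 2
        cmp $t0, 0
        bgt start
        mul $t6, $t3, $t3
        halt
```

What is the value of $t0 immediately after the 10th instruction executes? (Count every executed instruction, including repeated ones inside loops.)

4

$t3=6
$t6=11
$t0=8
$t6=11>>2=2
$t0=8-2=6
cmp $t0, 0  (cmp 6,0)
bgt start: taken
$t6=2>>2=0
$t0=6-2=4
cmp $t0, 0  (cmp 4,0)
After step 10: $t0 = 4.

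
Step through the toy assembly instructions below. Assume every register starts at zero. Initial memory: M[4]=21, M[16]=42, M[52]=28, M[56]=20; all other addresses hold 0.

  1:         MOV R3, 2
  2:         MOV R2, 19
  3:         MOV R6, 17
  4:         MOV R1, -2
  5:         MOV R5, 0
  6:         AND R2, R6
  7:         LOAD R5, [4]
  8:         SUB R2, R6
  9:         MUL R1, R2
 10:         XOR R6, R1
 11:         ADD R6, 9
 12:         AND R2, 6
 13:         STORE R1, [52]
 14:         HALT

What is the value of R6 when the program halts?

26

after MOV R3, 2: R3=2
after MOV R2, 19: R2=19
after MOV R6, 17: R6=17
after MOV R1, -2: R1=-2
after MOV R5, 0: R5=0
after AND R2, R6: R2=19&17=17
after LOAD R5, [4]: R5=M[4]=21
after SUB R2, R6: R2=17-17=0
after MUL R1, R2: R1=(-2)*0=0
after XOR R6, R1: R6=17^0=17
after ADD R6, 9: R6=17+9=26
after AND R2, 6: R2=0&6=0
STORE R1, [52] → M[52]=0
halt.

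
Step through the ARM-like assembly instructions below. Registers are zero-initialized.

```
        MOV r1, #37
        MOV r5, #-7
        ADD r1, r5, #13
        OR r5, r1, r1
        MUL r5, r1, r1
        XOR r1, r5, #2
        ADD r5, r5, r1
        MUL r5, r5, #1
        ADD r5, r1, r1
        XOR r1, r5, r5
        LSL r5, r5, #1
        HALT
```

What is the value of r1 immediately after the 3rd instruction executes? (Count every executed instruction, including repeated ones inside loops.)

after MOV r1, #37: r1=37
after MOV r5, #-7: r5=-7
after ADD r1, r5, #13: r1=(-7)+13=6
After step 3: r1 = 6.

6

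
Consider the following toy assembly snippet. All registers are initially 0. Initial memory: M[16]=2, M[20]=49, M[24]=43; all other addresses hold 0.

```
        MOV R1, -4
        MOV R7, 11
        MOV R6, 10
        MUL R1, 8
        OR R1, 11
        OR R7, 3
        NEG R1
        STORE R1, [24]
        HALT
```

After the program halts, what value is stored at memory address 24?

21

after MOV R1, -4: R1=-4
after MOV R7, 11: R7=11
after MOV R6, 10: R6=10
after MUL R1, 8: R1=(-4)*8=-32
after OR R1, 11: R1=(-32)|11=-21
after OR R7, 3: R7=11|3=11
after NEG R1: R1=-(-21)=21
STORE R1, [24] → M[24]=21
halt.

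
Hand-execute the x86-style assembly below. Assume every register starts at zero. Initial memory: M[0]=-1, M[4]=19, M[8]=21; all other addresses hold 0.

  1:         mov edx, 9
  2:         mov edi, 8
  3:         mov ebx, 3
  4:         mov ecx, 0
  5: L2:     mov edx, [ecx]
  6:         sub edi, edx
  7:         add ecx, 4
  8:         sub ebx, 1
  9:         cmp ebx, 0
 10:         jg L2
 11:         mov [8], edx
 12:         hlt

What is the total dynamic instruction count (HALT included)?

after mov edx, 9: edx=9
after mov edi, 8: edi=8
after mov ebx, 3: ebx=3
after mov ecx, 0: ecx=0
after mov edx, [ecx]: edx=M[0]=-1
after sub edi, edx: edi=8-(-1)=9
after add ecx, 4: ecx=0+4=4
after sub ebx, 1: ebx=3-1=2
cmp ebx, 0  (cmp 2,0)
jg L2: taken
after mov edx, [ecx]: edx=M[4]=19
after sub edi, edx: edi=9-19=-10
after add ecx, 4: ecx=4+4=8
after sub ebx, 1: ebx=2-1=1
cmp ebx, 0  (cmp 1,0)
jg L2: taken
after mov edx, [ecx]: edx=M[8]=21
after sub edi, edx: edi=(-10)-21=-31
after add ecx, 4: ecx=8+4=12
after sub ebx, 1: ebx=1-1=0
cmp ebx, 0  (cmp 0,0)
jg L2: not taken
mov [8], edx → M[8]=21
halt.
Total executed instructions: 24.

24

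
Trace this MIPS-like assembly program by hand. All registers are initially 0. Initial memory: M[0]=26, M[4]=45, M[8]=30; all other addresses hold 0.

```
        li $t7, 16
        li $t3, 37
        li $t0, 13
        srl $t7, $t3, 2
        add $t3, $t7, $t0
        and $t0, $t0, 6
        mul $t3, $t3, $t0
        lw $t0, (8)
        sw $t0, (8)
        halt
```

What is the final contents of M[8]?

li $t7, 16 → $t7=16
li $t3, 37 → $t3=37
li $t0, 13 → $t0=13
srl $t7, $t3, 2 → $t7=37>>2=9
add $t3, $t7, $t0 → $t3=9+13=22
and $t0, $t0, 6 → $t0=13&6=4
mul $t3, $t3, $t0 → $t3=22*4=88
lw $t0, (8) → $t0=M[8]=30
sw $t0, (8) → M[8]=30
halt.

30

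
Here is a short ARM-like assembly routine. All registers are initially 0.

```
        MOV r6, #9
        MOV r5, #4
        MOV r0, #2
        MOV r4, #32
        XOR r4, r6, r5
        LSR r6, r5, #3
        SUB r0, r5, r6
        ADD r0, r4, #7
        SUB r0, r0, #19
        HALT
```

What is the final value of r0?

1

after MOV r6, #9: r6=9
after MOV r5, #4: r5=4
after MOV r0, #2: r0=2
after MOV r4, #32: r4=32
after XOR r4, r6, r5: r4=9^4=13
after LSR r6, r5, #3: r6=4>>3=0
after SUB r0, r5, r6: r0=4-0=4
after ADD r0, r4, #7: r0=13+7=20
after SUB r0, r0, #19: r0=20-19=1
halt.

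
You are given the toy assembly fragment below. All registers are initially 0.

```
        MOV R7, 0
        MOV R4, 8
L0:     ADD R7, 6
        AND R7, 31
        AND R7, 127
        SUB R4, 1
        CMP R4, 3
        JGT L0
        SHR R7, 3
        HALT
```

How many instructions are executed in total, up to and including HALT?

R7=0
R4=8
R7=0+6=6
R7=6&31=6
R7=6&127=6
R4=8-1=7
CMP R4, 3  (cmp 7,3)
JGT L0: taken
R7=6+6=12
R7=12&31=12
R7=12&127=12
R4=7-1=6
CMP R4, 3  (cmp 6,3)
JGT L0: taken
R7=12+6=18
R7=18&31=18
R7=18&127=18
R4=6-1=5
CMP R4, 3  (cmp 5,3)
JGT L0: taken
R7=18+6=24
R7=24&31=24
R7=24&127=24
R4=5-1=4
CMP R4, 3  (cmp 4,3)
JGT L0: taken
R7=24+6=30
R7=30&31=30
R7=30&127=30
R4=4-1=3
CMP R4, 3  (cmp 3,3)
JGT L0: not taken
R7=30>>3=3
halt.
Total executed instructions: 34.

34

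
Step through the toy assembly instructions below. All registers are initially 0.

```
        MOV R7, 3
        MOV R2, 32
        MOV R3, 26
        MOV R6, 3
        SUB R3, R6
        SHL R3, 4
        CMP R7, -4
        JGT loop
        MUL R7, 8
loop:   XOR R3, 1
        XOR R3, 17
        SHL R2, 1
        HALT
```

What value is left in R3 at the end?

after MOV R7, 3: R7=3
after MOV R2, 32: R2=32
after MOV R3, 26: R3=26
after MOV R6, 3: R6=3
after SUB R3, R6: R3=26-3=23
after SHL R3, 4: R3=23<<4=368
CMP R7, -4  (cmp 3,-4)
JGT loop: taken
after XOR R3, 1: R3=368^1=369
after XOR R3, 17: R3=369^17=352
after SHL R2, 1: R2=32<<1=64
halt.

352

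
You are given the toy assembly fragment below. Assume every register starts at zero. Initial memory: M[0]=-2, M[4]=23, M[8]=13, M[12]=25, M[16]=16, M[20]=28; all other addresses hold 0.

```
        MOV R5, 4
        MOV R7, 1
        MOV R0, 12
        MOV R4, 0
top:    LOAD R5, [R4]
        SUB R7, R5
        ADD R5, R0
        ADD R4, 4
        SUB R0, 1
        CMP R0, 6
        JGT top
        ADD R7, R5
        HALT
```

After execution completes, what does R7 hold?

after MOV R5, 4: R5=4
after MOV R7, 1: R7=1
after MOV R0, 12: R0=12
after MOV R4, 0: R4=0
after LOAD R5, [R4]: R5=M[0]=-2
after SUB R7, R5: R7=1-(-2)=3
after ADD R5, R0: R5=(-2)+12=10
after ADD R4, 4: R4=0+4=4
after SUB R0, 1: R0=12-1=11
CMP R0, 6  (cmp 11,6)
JGT top: taken
after LOAD R5, [R4]: R5=M[4]=23
after SUB R7, R5: R7=3-23=-20
after ADD R5, R0: R5=23+11=34
after ADD R4, 4: R4=4+4=8
after SUB R0, 1: R0=11-1=10
CMP R0, 6  (cmp 10,6)
JGT top: taken
after LOAD R5, [R4]: R5=M[8]=13
after SUB R7, R5: R7=(-20)-13=-33
after ADD R5, R0: R5=13+10=23
after ADD R4, 4: R4=8+4=12
after SUB R0, 1: R0=10-1=9
CMP R0, 6  (cmp 9,6)
JGT top: taken
after LOAD R5, [R4]: R5=M[12]=25
after SUB R7, R5: R7=(-33)-25=-58
after ADD R5, R0: R5=25+9=34
after ADD R4, 4: R4=12+4=16
after SUB R0, 1: R0=9-1=8
CMP R0, 6  (cmp 8,6)
JGT top: taken
after LOAD R5, [R4]: R5=M[16]=16
after SUB R7, R5: R7=(-58)-16=-74
after ADD R5, R0: R5=16+8=24
after ADD R4, 4: R4=16+4=20
after SUB R0, 1: R0=8-1=7
CMP R0, 6  (cmp 7,6)
JGT top: taken
after LOAD R5, [R4]: R5=M[20]=28
after SUB R7, R5: R7=(-74)-28=-102
after ADD R5, R0: R5=28+7=35
after ADD R4, 4: R4=20+4=24
after SUB R0, 1: R0=7-1=6
CMP R0, 6  (cmp 6,6)
JGT top: not taken
after ADD R7, R5: R7=(-102)+35=-67
halt.

-67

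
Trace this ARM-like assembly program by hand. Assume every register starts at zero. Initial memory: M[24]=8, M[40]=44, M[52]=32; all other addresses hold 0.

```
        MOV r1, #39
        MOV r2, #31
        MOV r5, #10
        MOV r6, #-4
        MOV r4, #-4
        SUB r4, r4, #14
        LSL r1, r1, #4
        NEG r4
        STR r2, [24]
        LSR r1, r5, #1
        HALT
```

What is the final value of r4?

after MOV r1, #39: r1=39
after MOV r2, #31: r2=31
after MOV r5, #10: r5=10
after MOV r6, #-4: r6=-4
after MOV r4, #-4: r4=-4
after SUB r4, r4, #14: r4=(-4)-14=-18
after LSL r1, r1, #4: r1=39<<4=624
after NEG r4: r4=-(-18)=18
STR r2, [24] → M[24]=31
after LSR r1, r5, #1: r1=10>>1=5
halt.

18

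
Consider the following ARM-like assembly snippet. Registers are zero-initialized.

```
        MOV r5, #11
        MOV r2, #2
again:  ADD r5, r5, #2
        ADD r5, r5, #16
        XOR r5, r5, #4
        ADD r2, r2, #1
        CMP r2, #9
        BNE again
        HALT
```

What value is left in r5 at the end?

141

after MOV r5, #11: r5=11
after MOV r2, #2: r2=2
after ADD r5, r5, #2: r5=11+2=13
after ADD r5, r5, #16: r5=13+16=29
after XOR r5, r5, #4: r5=29^4=25
after ADD r2, r2, #1: r2=2+1=3
CMP r2, #9  (cmp 3,9)
BNE again: taken
after ADD r5, r5, #2: r5=25+2=27
after ADD r5, r5, #16: r5=27+16=43
after XOR r5, r5, #4: r5=43^4=47
after ADD r2, r2, #1: r2=3+1=4
CMP r2, #9  (cmp 4,9)
BNE again: taken
after ADD r5, r5, #2: r5=47+2=49
after ADD r5, r5, #16: r5=49+16=65
after XOR r5, r5, #4: r5=65^4=69
after ADD r2, r2, #1: r2=4+1=5
CMP r2, #9  (cmp 5,9)
BNE again: taken
after ADD r5, r5, #2: r5=69+2=71
after ADD r5, r5, #16: r5=71+16=87
after XOR r5, r5, #4: r5=87^4=83
after ADD r2, r2, #1: r2=5+1=6
CMP r2, #9  (cmp 6,9)
BNE again: taken
after ADD r5, r5, #2: r5=83+2=85
after ADD r5, r5, #16: r5=85+16=101
after XOR r5, r5, #4: r5=101^4=97
after ADD r2, r2, #1: r2=6+1=7
CMP r2, #9  (cmp 7,9)
BNE again: taken
after ADD r5, r5, #2: r5=97+2=99
after ADD r5, r5, #16: r5=99+16=115
after XOR r5, r5, #4: r5=115^4=119
after ADD r2, r2, #1: r2=7+1=8
CMP r2, #9  (cmp 8,9)
BNE again: taken
after ADD r5, r5, #2: r5=119+2=121
after ADD r5, r5, #16: r5=121+16=137
after XOR r5, r5, #4: r5=137^4=141
after ADD r2, r2, #1: r2=8+1=9
CMP r2, #9  (cmp 9,9)
BNE again: not taken
halt.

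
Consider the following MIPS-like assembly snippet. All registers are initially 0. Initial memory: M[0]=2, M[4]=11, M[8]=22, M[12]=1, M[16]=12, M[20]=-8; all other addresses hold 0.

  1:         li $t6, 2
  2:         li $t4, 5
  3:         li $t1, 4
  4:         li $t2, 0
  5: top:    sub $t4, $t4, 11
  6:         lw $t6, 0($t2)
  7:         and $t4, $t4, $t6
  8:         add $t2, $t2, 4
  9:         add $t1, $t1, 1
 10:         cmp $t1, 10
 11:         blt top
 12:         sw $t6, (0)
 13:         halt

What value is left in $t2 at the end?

24

$t6=2
$t4=5
$t1=4
$t2=0
$t4=5-11=-6
$t6=M[0]=2
$t4=(-6)&2=2
$t2=0+4=4
$t1=4+1=5
cmp $t1, 10  (cmp 5,10)
blt top: taken
$t4=2-11=-9
$t6=M[4]=11
$t4=(-9)&11=3
$t2=4+4=8
$t1=5+1=6
cmp $t1, 10  (cmp 6,10)
blt top: taken
$t4=3-11=-8
$t6=M[8]=22
$t4=(-8)&22=16
$t2=8+4=12
$t1=6+1=7
cmp $t1, 10  (cmp 7,10)
blt top: taken
$t4=16-11=5
$t6=M[12]=1
$t4=5&1=1
$t2=12+4=16
$t1=7+1=8
cmp $t1, 10  (cmp 8,10)
blt top: taken
$t4=1-11=-10
$t6=M[16]=12
$t4=(-10)&12=4
$t2=16+4=20
$t1=8+1=9
cmp $t1, 10  (cmp 9,10)
blt top: taken
$t4=4-11=-7
$t6=M[20]=-8
$t4=(-7)&(-8)=-8
$t2=20+4=24
$t1=9+1=10
cmp $t1, 10  (cmp 10,10)
blt top: not taken
sw $t6, (0) → M[0]=-8
halt.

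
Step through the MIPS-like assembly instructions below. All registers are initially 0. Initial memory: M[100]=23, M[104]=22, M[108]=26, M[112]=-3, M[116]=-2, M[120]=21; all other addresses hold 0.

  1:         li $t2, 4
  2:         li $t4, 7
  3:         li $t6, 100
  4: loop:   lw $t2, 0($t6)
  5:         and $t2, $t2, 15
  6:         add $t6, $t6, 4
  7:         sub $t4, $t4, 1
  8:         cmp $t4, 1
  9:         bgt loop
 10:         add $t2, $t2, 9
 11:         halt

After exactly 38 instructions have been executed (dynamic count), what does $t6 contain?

after li $t2, 4: $t2=4
after li $t4, 7: $t4=7
after li $t6, 100: $t6=100
after lw $t2, 0($t6): $t2=M[100]=23
after and $t2, $t2, 15: $t2=23&15=7
after add $t6, $t6, 4: $t6=100+4=104
after sub $t4, $t4, 1: $t4=7-1=6
cmp $t4, 1  (cmp 6,1)
bgt loop: taken
after lw $t2, 0($t6): $t2=M[104]=22
after and $t2, $t2, 15: $t2=22&15=6
after add $t6, $t6, 4: $t6=104+4=108
after sub $t4, $t4, 1: $t4=6-1=5
cmp $t4, 1  (cmp 5,1)
bgt loop: taken
after lw $t2, 0($t6): $t2=M[108]=26
after and $t2, $t2, 15: $t2=26&15=10
after add $t6, $t6, 4: $t6=108+4=112
after sub $t4, $t4, 1: $t4=5-1=4
cmp $t4, 1  (cmp 4,1)
bgt loop: taken
after lw $t2, 0($t6): $t2=M[112]=-3
after and $t2, $t2, 15: $t2=(-3)&15=13
after add $t6, $t6, 4: $t6=112+4=116
after sub $t4, $t4, 1: $t4=4-1=3
cmp $t4, 1  (cmp 3,1)
bgt loop: taken
after lw $t2, 0($t6): $t2=M[116]=-2
after and $t2, $t2, 15: $t2=(-2)&15=14
after add $t6, $t6, 4: $t6=116+4=120
after sub $t4, $t4, 1: $t4=3-1=2
cmp $t4, 1  (cmp 2,1)
bgt loop: taken
after lw $t2, 0($t6): $t2=M[120]=21
after and $t2, $t2, 15: $t2=21&15=5
after add $t6, $t6, 4: $t6=120+4=124
after sub $t4, $t4, 1: $t4=2-1=1
cmp $t4, 1  (cmp 1,1)
After step 38: $t6 = 124.

124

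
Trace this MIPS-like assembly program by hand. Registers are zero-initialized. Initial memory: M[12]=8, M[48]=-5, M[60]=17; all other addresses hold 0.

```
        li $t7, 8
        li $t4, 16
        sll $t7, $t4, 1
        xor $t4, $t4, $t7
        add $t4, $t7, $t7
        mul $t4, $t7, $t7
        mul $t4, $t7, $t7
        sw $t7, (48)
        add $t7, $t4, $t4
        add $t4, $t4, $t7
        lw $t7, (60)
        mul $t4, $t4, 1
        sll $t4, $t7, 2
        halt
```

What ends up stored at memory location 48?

$t7=8
$t4=16
$t7=16<<1=32
$t4=16^32=48
$t4=32+32=64
$t4=32*32=1024
$t4=32*32=1024
sw $t7, (48) → M[48]=32
$t7=1024+1024=2048
$t4=1024+2048=3072
$t7=M[60]=17
$t4=3072*1=3072
$t4=17<<2=68
halt.

32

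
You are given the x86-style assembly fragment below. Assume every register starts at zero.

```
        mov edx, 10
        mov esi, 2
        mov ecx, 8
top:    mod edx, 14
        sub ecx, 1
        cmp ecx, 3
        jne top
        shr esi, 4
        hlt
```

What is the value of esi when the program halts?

edx=10
esi=2
ecx=8
edx=10%14=10
ecx=8-1=7
cmp ecx, 3  (cmp 7,3)
jne top: taken
edx=10%14=10
ecx=7-1=6
cmp ecx, 3  (cmp 6,3)
jne top: taken
edx=10%14=10
ecx=6-1=5
cmp ecx, 3  (cmp 5,3)
jne top: taken
edx=10%14=10
ecx=5-1=4
cmp ecx, 3  (cmp 4,3)
jne top: taken
edx=10%14=10
ecx=4-1=3
cmp ecx, 3  (cmp 3,3)
jne top: not taken
esi=2>>4=0
halt.

0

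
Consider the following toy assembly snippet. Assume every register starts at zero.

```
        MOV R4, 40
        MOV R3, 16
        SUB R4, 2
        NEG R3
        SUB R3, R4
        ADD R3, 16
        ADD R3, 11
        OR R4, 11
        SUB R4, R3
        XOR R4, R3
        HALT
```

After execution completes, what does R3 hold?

-27

R4=40
R3=16
R4=40-2=38
R3=-(16)=-16
R3=(-16)-38=-54
R3=(-54)+16=-38
R3=(-38)+11=-27
R4=38|11=47
R4=47-(-27)=74
R4=74^(-27)=-81
halt.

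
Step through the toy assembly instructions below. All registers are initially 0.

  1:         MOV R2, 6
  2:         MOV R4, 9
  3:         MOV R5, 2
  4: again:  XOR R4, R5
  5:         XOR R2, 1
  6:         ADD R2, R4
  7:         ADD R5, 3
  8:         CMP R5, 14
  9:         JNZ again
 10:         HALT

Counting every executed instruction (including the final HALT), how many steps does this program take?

28

R2=6
R4=9
R5=2
R4=9^2=11
R2=6^1=7
R2=7+11=18
R5=2+3=5
CMP R5, 14  (cmp 5,14)
JNZ again: taken
R4=11^5=14
R2=18^1=19
R2=19+14=33
R5=5+3=8
CMP R5, 14  (cmp 8,14)
JNZ again: taken
R4=14^8=6
R2=33^1=32
R2=32+6=38
R5=8+3=11
CMP R5, 14  (cmp 11,14)
JNZ again: taken
R4=6^11=13
R2=38^1=39
R2=39+13=52
R5=11+3=14
CMP R5, 14  (cmp 14,14)
JNZ again: not taken
halt.
Total executed instructions: 28.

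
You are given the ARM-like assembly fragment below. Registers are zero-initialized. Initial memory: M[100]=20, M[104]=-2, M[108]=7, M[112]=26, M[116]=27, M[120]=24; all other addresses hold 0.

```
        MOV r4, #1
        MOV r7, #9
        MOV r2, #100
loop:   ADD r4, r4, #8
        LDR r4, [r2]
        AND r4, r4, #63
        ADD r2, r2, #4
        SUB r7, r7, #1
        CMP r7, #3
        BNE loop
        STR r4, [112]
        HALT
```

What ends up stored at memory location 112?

r4=1
r7=9
r2=100
r4=1+8=9
r4=M[100]=20
r4=20&63=20
r2=100+4=104
r7=9-1=8
CMP r7, #3  (cmp 8,3)
BNE loop: taken
r4=20+8=28
r4=M[104]=-2
r4=(-2)&63=62
r2=104+4=108
r7=8-1=7
CMP r7, #3  (cmp 7,3)
BNE loop: taken
r4=62+8=70
r4=M[108]=7
r4=7&63=7
r2=108+4=112
r7=7-1=6
CMP r7, #3  (cmp 6,3)
BNE loop: taken
r4=7+8=15
r4=M[112]=26
r4=26&63=26
r2=112+4=116
r7=6-1=5
CMP r7, #3  (cmp 5,3)
BNE loop: taken
r4=26+8=34
r4=M[116]=27
r4=27&63=27
r2=116+4=120
r7=5-1=4
CMP r7, #3  (cmp 4,3)
BNE loop: taken
r4=27+8=35
r4=M[120]=24
r4=24&63=24
r2=120+4=124
r7=4-1=3
CMP r7, #3  (cmp 3,3)
BNE loop: not taken
STR r4, [112] → M[112]=24
halt.

24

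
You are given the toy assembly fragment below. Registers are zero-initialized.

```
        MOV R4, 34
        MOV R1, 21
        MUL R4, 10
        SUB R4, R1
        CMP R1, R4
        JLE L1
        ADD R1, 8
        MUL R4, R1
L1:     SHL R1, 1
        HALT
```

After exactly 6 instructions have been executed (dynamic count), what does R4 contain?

R4=34
R1=21
R4=34*10=340
R4=340-21=319
CMP R1, R4  (cmp 21,319)
JLE L1: taken
After step 6: R4 = 319.

319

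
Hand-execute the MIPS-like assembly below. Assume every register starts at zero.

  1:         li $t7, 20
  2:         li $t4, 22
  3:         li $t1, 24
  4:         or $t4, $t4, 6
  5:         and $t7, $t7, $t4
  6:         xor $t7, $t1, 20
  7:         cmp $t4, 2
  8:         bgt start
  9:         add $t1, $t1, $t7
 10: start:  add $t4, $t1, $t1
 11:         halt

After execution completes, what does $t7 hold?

li $t7, 20 → $t7=20
li $t4, 22 → $t4=22
li $t1, 24 → $t1=24
or $t4, $t4, 6 → $t4=22|6=22
and $t7, $t7, $t4 → $t7=20&22=20
xor $t7, $t1, 20 → $t7=24^20=12
cmp $t4, 2  (cmp 22,2)
bgt start: taken
add $t4, $t1, $t1 → $t4=24+24=48
halt.

12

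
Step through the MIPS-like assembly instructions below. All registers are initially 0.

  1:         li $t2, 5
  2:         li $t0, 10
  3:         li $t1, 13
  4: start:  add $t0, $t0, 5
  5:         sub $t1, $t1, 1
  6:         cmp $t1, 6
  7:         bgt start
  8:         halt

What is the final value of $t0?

li $t2, 5 → $t2=5
li $t0, 10 → $t0=10
li $t1, 13 → $t1=13
add $t0, $t0, 5 → $t0=10+5=15
sub $t1, $t1, 1 → $t1=13-1=12
cmp $t1, 6  (cmp 12,6)
bgt start: taken
add $t0, $t0, 5 → $t0=15+5=20
sub $t1, $t1, 1 → $t1=12-1=11
cmp $t1, 6  (cmp 11,6)
bgt start: taken
add $t0, $t0, 5 → $t0=20+5=25
sub $t1, $t1, 1 → $t1=11-1=10
cmp $t1, 6  (cmp 10,6)
bgt start: taken
add $t0, $t0, 5 → $t0=25+5=30
sub $t1, $t1, 1 → $t1=10-1=9
cmp $t1, 6  (cmp 9,6)
bgt start: taken
add $t0, $t0, 5 → $t0=30+5=35
sub $t1, $t1, 1 → $t1=9-1=8
cmp $t1, 6  (cmp 8,6)
bgt start: taken
add $t0, $t0, 5 → $t0=35+5=40
sub $t1, $t1, 1 → $t1=8-1=7
cmp $t1, 6  (cmp 7,6)
bgt start: taken
add $t0, $t0, 5 → $t0=40+5=45
sub $t1, $t1, 1 → $t1=7-1=6
cmp $t1, 6  (cmp 6,6)
bgt start: not taken
halt.

45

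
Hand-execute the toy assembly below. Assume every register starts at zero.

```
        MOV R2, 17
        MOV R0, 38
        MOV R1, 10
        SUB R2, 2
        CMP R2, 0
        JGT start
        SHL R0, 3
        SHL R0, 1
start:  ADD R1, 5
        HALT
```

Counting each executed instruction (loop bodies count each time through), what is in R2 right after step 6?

MOV R2, 17 → R2=17
MOV R0, 38 → R0=38
MOV R1, 10 → R1=10
SUB R2, 2 → R2=17-2=15
CMP R2, 0  (cmp 15,0)
JGT start: taken
After step 6: R2 = 15.

15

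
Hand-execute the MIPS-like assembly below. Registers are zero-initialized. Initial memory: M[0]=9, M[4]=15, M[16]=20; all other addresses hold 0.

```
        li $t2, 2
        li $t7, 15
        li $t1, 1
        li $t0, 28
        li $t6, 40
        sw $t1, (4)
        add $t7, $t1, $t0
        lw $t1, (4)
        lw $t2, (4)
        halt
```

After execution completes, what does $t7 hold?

29

after li $t2, 2: $t2=2
after li $t7, 15: $t7=15
after li $t1, 1: $t1=1
after li $t0, 28: $t0=28
after li $t6, 40: $t6=40
sw $t1, (4) → M[4]=1
after add $t7, $t1, $t0: $t7=1+28=29
after lw $t1, (4): $t1=M[4]=1
after lw $t2, (4): $t2=M[4]=1
halt.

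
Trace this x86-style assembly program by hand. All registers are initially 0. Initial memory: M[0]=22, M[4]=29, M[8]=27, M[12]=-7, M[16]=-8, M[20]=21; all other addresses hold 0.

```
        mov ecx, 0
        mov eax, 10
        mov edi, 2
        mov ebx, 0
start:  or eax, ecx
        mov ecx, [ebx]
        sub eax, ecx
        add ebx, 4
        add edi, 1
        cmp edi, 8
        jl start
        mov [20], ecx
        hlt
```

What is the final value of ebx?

24

ecx=0
eax=10
edi=2
ebx=0
eax=10|0=10
ecx=M[0]=22
eax=10-22=-12
ebx=0+4=4
edi=2+1=3
cmp edi, 8  (cmp 3,8)
jl start: taken
eax=(-12)|22=-10
ecx=M[4]=29
eax=(-10)-29=-39
ebx=4+4=8
edi=3+1=4
cmp edi, 8  (cmp 4,8)
jl start: taken
eax=(-39)|29=-35
ecx=M[8]=27
eax=(-35)-27=-62
ebx=8+4=12
edi=4+1=5
cmp edi, 8  (cmp 5,8)
jl start: taken
eax=(-62)|27=-37
ecx=M[12]=-7
eax=(-37)-(-7)=-30
ebx=12+4=16
edi=5+1=6
cmp edi, 8  (cmp 6,8)
jl start: taken
eax=(-30)|(-7)=-5
ecx=M[16]=-8
eax=(-5)-(-8)=3
ebx=16+4=20
edi=6+1=7
cmp edi, 8  (cmp 7,8)
jl start: taken
eax=3|(-8)=-5
ecx=M[20]=21
eax=(-5)-21=-26
ebx=20+4=24
edi=7+1=8
cmp edi, 8  (cmp 8,8)
jl start: not taken
mov [20], ecx → M[20]=21
halt.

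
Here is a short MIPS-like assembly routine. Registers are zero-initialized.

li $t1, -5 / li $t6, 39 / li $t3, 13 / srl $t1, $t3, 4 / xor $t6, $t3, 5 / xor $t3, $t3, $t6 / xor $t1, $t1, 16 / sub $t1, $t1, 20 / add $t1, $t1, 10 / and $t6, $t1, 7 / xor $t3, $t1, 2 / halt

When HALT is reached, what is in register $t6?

$t1=-5
$t6=39
$t3=13
$t1=13>>4=0
$t6=13^5=8
$t3=13^8=5
$t1=0^16=16
$t1=16-20=-4
$t1=(-4)+10=6
$t6=6&7=6
$t3=6^2=4
halt.

6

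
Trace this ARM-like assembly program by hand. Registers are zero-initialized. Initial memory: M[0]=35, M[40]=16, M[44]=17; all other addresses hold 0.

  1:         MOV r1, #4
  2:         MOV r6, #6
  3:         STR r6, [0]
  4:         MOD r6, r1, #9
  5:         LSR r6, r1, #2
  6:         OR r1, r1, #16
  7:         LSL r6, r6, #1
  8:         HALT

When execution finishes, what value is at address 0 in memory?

6

MOV r1, #4 → r1=4
MOV r6, #6 → r6=6
STR r6, [0] → M[0]=6
MOD r6, r1, #9 → r6=4%9=4
LSR r6, r1, #2 → r6=4>>2=1
OR r1, r1, #16 → r1=4|16=20
LSL r6, r6, #1 → r6=1<<1=2
halt.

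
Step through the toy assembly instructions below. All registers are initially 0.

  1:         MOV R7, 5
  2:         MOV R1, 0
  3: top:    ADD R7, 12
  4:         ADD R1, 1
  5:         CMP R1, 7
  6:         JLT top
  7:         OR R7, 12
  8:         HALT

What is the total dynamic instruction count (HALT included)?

32

MOV R7, 5 → R7=5
MOV R1, 0 → R1=0
ADD R7, 12 → R7=5+12=17
ADD R1, 1 → R1=0+1=1
CMP R1, 7  (cmp 1,7)
JLT top: taken
ADD R7, 12 → R7=17+12=29
ADD R1, 1 → R1=1+1=2
CMP R1, 7  (cmp 2,7)
JLT top: taken
ADD R7, 12 → R7=29+12=41
ADD R1, 1 → R1=2+1=3
CMP R1, 7  (cmp 3,7)
JLT top: taken
ADD R7, 12 → R7=41+12=53
ADD R1, 1 → R1=3+1=4
CMP R1, 7  (cmp 4,7)
JLT top: taken
ADD R7, 12 → R7=53+12=65
ADD R1, 1 → R1=4+1=5
CMP R1, 7  (cmp 5,7)
JLT top: taken
ADD R7, 12 → R7=65+12=77
ADD R1, 1 → R1=5+1=6
CMP R1, 7  (cmp 6,7)
JLT top: taken
ADD R7, 12 → R7=77+12=89
ADD R1, 1 → R1=6+1=7
CMP R1, 7  (cmp 7,7)
JLT top: not taken
OR R7, 12 → R7=89|12=93
halt.
Total executed instructions: 32.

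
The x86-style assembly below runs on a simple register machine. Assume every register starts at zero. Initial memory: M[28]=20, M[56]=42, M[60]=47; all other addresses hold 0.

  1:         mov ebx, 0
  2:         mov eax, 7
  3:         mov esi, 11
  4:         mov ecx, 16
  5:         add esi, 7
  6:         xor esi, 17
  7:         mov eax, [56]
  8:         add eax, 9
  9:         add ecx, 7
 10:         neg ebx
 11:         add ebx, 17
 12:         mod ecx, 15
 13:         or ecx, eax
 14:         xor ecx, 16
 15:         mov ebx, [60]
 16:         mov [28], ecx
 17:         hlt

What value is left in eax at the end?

51

after mov ebx, 0: ebx=0
after mov eax, 7: eax=7
after mov esi, 11: esi=11
after mov ecx, 16: ecx=16
after add esi, 7: esi=11+7=18
after xor esi, 17: esi=18^17=3
after mov eax, [56]: eax=M[56]=42
after add eax, 9: eax=42+9=51
after add ecx, 7: ecx=16+7=23
after neg ebx: ebx=-(0)=0
after add ebx, 17: ebx=0+17=17
after mod ecx, 15: ecx=23%15=8
after or ecx, eax: ecx=8|51=59
after xor ecx, 16: ecx=59^16=43
after mov ebx, [60]: ebx=M[60]=47
mov [28], ecx → M[28]=43
halt.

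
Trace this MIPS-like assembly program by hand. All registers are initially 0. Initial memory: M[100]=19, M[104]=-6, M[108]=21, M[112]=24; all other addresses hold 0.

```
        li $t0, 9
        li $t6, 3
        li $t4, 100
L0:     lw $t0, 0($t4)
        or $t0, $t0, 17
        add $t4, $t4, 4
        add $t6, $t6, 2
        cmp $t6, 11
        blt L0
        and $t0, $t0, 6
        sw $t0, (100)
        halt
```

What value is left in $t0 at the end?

0

$t0=9
$t6=3
$t4=100
$t0=M[100]=19
$t0=19|17=19
$t4=100+4=104
$t6=3+2=5
cmp $t6, 11  (cmp 5,11)
blt L0: taken
$t0=M[104]=-6
$t0=(-6)|17=-5
$t4=104+4=108
$t6=5+2=7
cmp $t6, 11  (cmp 7,11)
blt L0: taken
$t0=M[108]=21
$t0=21|17=21
$t4=108+4=112
$t6=7+2=9
cmp $t6, 11  (cmp 9,11)
blt L0: taken
$t0=M[112]=24
$t0=24|17=25
$t4=112+4=116
$t6=9+2=11
cmp $t6, 11  (cmp 11,11)
blt L0: not taken
$t0=25&6=0
sw $t0, (100) → M[100]=0
halt.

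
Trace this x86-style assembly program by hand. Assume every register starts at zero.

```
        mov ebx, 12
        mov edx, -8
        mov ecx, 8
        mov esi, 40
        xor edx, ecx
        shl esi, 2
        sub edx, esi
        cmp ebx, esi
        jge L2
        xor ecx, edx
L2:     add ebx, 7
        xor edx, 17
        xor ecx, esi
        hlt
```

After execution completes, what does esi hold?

160

after mov ebx, 12: ebx=12
after mov edx, -8: edx=-8
after mov ecx, 8: ecx=8
after mov esi, 40: esi=40
after xor edx, ecx: edx=(-8)^8=-16
after shl esi, 2: esi=40<<2=160
after sub edx, esi: edx=(-16)-160=-176
cmp ebx, esi  (cmp 12,160)
jge L2: not taken
after xor ecx, edx: ecx=8^(-176)=-168
after add ebx, 7: ebx=12+7=19
after xor edx, 17: edx=(-176)^17=-191
after xor ecx, esi: ecx=(-168)^160=-8
halt.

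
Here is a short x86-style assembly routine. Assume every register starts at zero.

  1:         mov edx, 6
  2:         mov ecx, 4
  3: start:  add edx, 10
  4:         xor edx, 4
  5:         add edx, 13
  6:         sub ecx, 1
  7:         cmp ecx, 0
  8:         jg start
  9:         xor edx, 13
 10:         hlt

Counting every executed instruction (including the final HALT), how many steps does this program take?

28

mov edx, 6 → edx=6
mov ecx, 4 → ecx=4
add edx, 10 → edx=6+10=16
xor edx, 4 → edx=16^4=20
add edx, 13 → edx=20+13=33
sub ecx, 1 → ecx=4-1=3
cmp ecx, 0  (cmp 3,0)
jg start: taken
add edx, 10 → edx=33+10=43
xor edx, 4 → edx=43^4=47
add edx, 13 → edx=47+13=60
sub ecx, 1 → ecx=3-1=2
cmp ecx, 0  (cmp 2,0)
jg start: taken
add edx, 10 → edx=60+10=70
xor edx, 4 → edx=70^4=66
add edx, 13 → edx=66+13=79
sub ecx, 1 → ecx=2-1=1
cmp ecx, 0  (cmp 1,0)
jg start: taken
add edx, 10 → edx=79+10=89
xor edx, 4 → edx=89^4=93
add edx, 13 → edx=93+13=106
sub ecx, 1 → ecx=1-1=0
cmp ecx, 0  (cmp 0,0)
jg start: not taken
xor edx, 13 → edx=106^13=103
halt.
Total executed instructions: 28.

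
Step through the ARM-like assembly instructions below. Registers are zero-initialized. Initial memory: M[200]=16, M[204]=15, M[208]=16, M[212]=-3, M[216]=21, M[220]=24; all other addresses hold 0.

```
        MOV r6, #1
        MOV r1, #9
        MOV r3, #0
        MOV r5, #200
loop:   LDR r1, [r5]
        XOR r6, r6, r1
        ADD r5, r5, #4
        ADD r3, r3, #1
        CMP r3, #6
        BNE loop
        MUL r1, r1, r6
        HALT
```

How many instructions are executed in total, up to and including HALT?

42

MOV r6, #1 → r6=1
MOV r1, #9 → r1=9
MOV r3, #0 → r3=0
MOV r5, #200 → r5=200
LDR r1, [r5] → r1=M[200]=16
XOR r6, r6, r1 → r6=1^16=17
ADD r5, r5, #4 → r5=200+4=204
ADD r3, r3, #1 → r3=0+1=1
CMP r3, #6  (cmp 1,6)
BNE loop: taken
LDR r1, [r5] → r1=M[204]=15
XOR r6, r6, r1 → r6=17^15=30
ADD r5, r5, #4 → r5=204+4=208
ADD r3, r3, #1 → r3=1+1=2
CMP r3, #6  (cmp 2,6)
BNE loop: taken
LDR r1, [r5] → r1=M[208]=16
XOR r6, r6, r1 → r6=30^16=14
ADD r5, r5, #4 → r5=208+4=212
ADD r3, r3, #1 → r3=2+1=3
CMP r3, #6  (cmp 3,6)
BNE loop: taken
LDR r1, [r5] → r1=M[212]=-3
XOR r6, r6, r1 → r6=14^(-3)=-13
ADD r5, r5, #4 → r5=212+4=216
ADD r3, r3, #1 → r3=3+1=4
CMP r3, #6  (cmp 4,6)
BNE loop: taken
LDR r1, [r5] → r1=M[216]=21
XOR r6, r6, r1 → r6=(-13)^21=-26
ADD r5, r5, #4 → r5=216+4=220
ADD r3, r3, #1 → r3=4+1=5
CMP r3, #6  (cmp 5,6)
BNE loop: taken
LDR r1, [r5] → r1=M[220]=24
XOR r6, r6, r1 → r6=(-26)^24=-2
ADD r5, r5, #4 → r5=220+4=224
ADD r3, r3, #1 → r3=5+1=6
CMP r3, #6  (cmp 6,6)
BNE loop: not taken
MUL r1, r1, r6 → r1=24*(-2)=-48
halt.
Total executed instructions: 42.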